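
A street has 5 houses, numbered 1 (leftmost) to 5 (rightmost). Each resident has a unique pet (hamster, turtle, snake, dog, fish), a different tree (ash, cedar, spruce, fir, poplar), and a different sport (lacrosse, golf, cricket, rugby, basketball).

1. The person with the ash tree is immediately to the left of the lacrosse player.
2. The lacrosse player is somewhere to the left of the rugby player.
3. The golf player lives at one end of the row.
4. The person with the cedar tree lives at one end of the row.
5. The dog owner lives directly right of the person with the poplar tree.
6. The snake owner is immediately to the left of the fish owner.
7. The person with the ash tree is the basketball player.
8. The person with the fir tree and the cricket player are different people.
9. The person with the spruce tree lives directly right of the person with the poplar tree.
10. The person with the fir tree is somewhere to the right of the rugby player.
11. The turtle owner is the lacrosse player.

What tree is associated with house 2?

The turtle owner is narrowed to house 2 or 3; consider each.
Placing it in house 2 leads to a contradiction, so it's in house 3.
Clue 11 places the lacrosse player in house 3.
House 4's sport must be rugby (nothing else left).
From clue 1, the person with the ash tree must be in house 2.
Clue 7: the basketball player is in house 2.
The person with the fir tree is in house 5 (clue 10).
The only tree still possible for house 3 is poplar.
House 4 tree: only spruce fits.
Clue 5: the dog owner is in house 4.
Clue 8 places the cricket player in house 1.
The only tree still possible for house 1 is cedar.
That leaves golf as the sport for house 5.
Clue 6 places the fish owner in house 2.
House 1's pet must be snake (nothing else left).
House 5's pet must be hamster (nothing else left).
So: house 1 = snake/cedar/cricket, house 2 = fish/ash/basketball, house 3 = turtle/poplar/lacrosse, house 4 = dog/spruce/rugby, house 5 = hamster/fir/golf.

ash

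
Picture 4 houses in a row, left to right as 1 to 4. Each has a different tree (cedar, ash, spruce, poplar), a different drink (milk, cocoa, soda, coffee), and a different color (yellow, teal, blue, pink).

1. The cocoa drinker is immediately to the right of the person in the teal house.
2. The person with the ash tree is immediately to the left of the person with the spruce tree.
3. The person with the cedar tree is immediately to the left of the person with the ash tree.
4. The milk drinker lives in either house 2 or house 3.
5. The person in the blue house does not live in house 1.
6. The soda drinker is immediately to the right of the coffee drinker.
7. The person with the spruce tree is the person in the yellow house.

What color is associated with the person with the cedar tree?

blue

House 1 drink: only coffee fits.
Clue 6: the soda drinker is in house 2.
House 4's drink must be cocoa (nothing else left).
The person in the teal house is in house 3 (clue 1).
That leaves milk as the drink for house 3.
The only color still possible for house 1 is pink.
That leaves blue as the color for house 2.
House 4's color must be yellow (nothing else left).
The person with the spruce tree is in house 4 (clue 7).
Clue 2 places the person with the ash tree in house 3.
By clue 3, the person with the cedar tree is in house 2.
So house 1 gets poplar for tree.
So: house 1 = poplar/coffee/pink, house 2 = cedar/soda/blue, house 3 = ash/milk/teal, house 4 = spruce/cocoa/yellow.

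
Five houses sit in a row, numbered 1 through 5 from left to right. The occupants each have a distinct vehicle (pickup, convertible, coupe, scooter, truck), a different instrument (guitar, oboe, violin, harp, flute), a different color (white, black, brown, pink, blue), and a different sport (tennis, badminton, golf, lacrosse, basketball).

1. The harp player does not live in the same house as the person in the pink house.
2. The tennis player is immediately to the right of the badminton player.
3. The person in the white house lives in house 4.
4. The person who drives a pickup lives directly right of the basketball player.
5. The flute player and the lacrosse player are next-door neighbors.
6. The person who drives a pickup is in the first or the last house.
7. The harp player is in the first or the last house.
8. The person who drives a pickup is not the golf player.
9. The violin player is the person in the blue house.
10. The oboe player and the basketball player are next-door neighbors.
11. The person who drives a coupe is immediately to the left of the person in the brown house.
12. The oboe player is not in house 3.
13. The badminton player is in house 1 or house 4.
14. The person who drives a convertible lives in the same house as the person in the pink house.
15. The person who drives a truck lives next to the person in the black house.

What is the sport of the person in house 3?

golf

By clue 3, the person in the white house is in house 4.
By clue 6, the person who drives a pickup is in house 5.
Clue 4: the basketball player is in house 4.
The oboe player is in house 5 (clue 10).
So house 1 gets harp for instrument.
By clue 2, the tennis player is in house 2.
House 1 color: only black fits.
So house 5 gets brown for color.
House 1 sport: only badminton fits.
So house 3 gets golf for sport.
House 5's sport must be lacrosse (nothing else left).
Clue 5 places the flute player in house 4.
By clue 11, the person who drives a coupe is in house 4.
The person who drives a truck is in house 2 (clue 15).
The only vehicle still possible for house 1 is scooter.
So house 3 gets convertible for vehicle.
Clue 14: the person in the pink house is in house 3.
So house 2 gets blue for color.
From clue 9, the violin player must be in house 2.
So house 3 gets guitar for instrument.
So: house 1 = scooter/harp/black/badminton, house 2 = truck/violin/blue/tennis, house 3 = convertible/guitar/pink/golf, house 4 = coupe/flute/white/basketball, house 5 = pickup/oboe/brown/lacrosse.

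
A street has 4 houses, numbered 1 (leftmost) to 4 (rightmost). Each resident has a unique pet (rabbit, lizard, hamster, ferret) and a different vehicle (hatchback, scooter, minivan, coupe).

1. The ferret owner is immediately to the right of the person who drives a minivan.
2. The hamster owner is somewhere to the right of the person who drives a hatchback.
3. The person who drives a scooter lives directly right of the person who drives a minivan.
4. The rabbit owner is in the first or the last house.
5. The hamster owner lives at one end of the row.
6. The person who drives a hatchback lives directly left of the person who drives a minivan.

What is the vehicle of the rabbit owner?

hatchback

The hamster owner is in house 4 (clue 5).
Clue 1 places the ferret owner in house 3.
Clue 1 places the person who drives a minivan in house 2.
From clue 3, the person who drives a scooter must be in house 3.
Clue 6 places the person who drives a hatchback in house 1.
The only pet still possible for house 1 is rabbit.
The only pet still possible for house 2 is lizard.
So house 4 gets coupe for vehicle.
So: house 1 = rabbit/hatchback, house 2 = lizard/minivan, house 3 = ferret/scooter, house 4 = hamster/coupe.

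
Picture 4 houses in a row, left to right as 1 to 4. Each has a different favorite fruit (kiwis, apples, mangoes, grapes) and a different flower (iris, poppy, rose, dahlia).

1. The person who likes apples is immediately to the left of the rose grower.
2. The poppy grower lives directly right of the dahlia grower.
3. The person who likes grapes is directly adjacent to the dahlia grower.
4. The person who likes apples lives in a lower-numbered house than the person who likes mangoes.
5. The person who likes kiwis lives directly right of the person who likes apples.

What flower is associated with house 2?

The person who likes apples is narrowed to house 1 or 2 or 3; consider each.
Placing it in house 2 and house 3 leads to a contradiction, so it's in house 1.
By clue 1, the rose grower is in house 2.
Clue 5 places the person who likes kiwis in house 2.
From clue 2, the poppy grower must be in house 4.
By clue 2, the dahlia grower is in house 3.
Clue 3: the person who likes grapes is in house 4.
The only favorite fruit still possible for house 3 is mangoes.
That leaves iris as the flower for house 1.
So: house 1 = apples/iris, house 2 = kiwis/rose, house 3 = mangoes/dahlia, house 4 = grapes/poppy.

rose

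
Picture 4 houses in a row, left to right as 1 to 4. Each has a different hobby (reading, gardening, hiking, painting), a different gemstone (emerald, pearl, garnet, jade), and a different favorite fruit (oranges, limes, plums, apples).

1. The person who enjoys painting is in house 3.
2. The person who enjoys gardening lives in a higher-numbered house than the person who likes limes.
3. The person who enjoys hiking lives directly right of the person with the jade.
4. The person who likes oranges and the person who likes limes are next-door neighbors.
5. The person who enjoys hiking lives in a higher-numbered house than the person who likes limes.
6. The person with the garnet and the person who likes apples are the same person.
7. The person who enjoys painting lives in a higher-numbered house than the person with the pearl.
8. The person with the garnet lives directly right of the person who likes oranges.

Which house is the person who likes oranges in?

2

Clue 1 places the person who enjoys painting in house 3.
That leaves reading as the hobby for house 1.
The person who enjoys gardening is narrowed to house 2 or 4; consider each.
Placing it in house 2 leads to a contradiction, so it's in house 4.
That leaves hiking as the hobby for house 2.
Clue 3: the person with the jade is in house 1.
From clue 5, the person who likes limes must be in house 1.
From clue 4, the person who likes oranges must be in house 2.
By clue 8, the person with the garnet is in house 3.
House 2 gemstone: only pearl fits.
That leaves emerald as the gemstone for house 4.
By clue 6, the person who likes apples is in house 3.
The only favorite fruit still possible for house 4 is plums.
So: house 1 = reading/jade/limes, house 2 = hiking/pearl/oranges, house 3 = painting/garnet/apples, house 4 = gardening/emerald/plums.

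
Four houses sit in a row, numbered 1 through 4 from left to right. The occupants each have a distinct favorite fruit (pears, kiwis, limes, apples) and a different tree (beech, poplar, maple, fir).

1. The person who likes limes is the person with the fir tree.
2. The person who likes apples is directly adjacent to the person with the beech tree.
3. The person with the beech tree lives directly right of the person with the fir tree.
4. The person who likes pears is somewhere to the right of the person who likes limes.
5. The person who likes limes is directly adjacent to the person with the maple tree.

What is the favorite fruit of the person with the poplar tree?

The person who likes limes is narrowed to house 1 or 2 or 3; consider each.
Placing it in house 1 and house 3 leads to a contradiction, so it's in house 2.
By clue 1, the person with the fir tree is in house 2.
By clue 3, the person with the beech tree is in house 3.
The only tree still possible for house 1 is maple.
So house 4 gets poplar for tree.
The person who likes apples is in house 4 (clue 2).
The only favorite fruit still possible for house 1 is kiwis.
House 3 favorite fruit: only pears fits.
So: house 1 = kiwis/maple, house 2 = limes/fir, house 3 = pears/beech, house 4 = apples/poplar.

apples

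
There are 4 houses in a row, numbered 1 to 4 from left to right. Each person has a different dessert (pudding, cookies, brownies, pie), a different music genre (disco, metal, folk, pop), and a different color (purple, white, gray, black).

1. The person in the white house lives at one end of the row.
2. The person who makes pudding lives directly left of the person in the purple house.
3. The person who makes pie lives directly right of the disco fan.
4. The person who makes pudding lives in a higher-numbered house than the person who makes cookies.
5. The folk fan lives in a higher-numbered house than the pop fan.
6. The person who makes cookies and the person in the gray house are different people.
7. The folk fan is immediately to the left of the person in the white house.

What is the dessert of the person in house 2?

pudding

From clue 7, the folk fan must be in house 3.
From clue 7, the person in the white house must be in house 4.
House 4's music genre must be metal (nothing else left).
Clue 2: the person who makes pudding is in house 2.
By clue 2, the person in the purple house is in house 3.
Clue 4 places the person who makes cookies in house 1.
So house 3 gets pie for dessert.
The only dessert still possible for house 4 is brownies.
So house 1 gets black for color.
So house 2 gets gray for color.
By clue 3, the disco fan is in house 2.
So house 1 gets pop for music genre.
So: house 1 = cookies/pop/black, house 2 = pudding/disco/gray, house 3 = pie/folk/purple, house 4 = brownies/metal/white.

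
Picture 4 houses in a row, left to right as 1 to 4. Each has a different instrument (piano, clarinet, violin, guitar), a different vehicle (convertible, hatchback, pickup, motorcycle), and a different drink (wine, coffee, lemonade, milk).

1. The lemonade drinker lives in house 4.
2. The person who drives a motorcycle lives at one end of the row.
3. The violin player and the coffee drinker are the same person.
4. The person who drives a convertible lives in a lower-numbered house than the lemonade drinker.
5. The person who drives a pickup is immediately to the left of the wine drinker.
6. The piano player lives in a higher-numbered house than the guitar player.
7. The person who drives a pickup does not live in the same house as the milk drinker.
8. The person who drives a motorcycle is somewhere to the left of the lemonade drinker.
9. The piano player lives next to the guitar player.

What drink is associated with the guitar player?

wine

The lemonade drinker is in house 4 (clue 1).
Clue 8: the person who drives a motorcycle is in house 1.
That leaves hatchback as the vehicle for house 4.
Clue 5 places the person who drives a pickup in house 2.
By clue 5, the wine drinker is in house 3.
That leaves convertible as the vehicle for house 3.
House 1's drink must be milk (nothing else left).
House 2 drink: only coffee fits.
Clue 3 places the violin player in house 2.
From clue 9, the piano player must be in house 4.
The guitar player is in house 3 (clue 9).
House 1's instrument must be clarinet (nothing else left).
So: house 1 = clarinet/motorcycle/milk, house 2 = violin/pickup/coffee, house 3 = guitar/convertible/wine, house 4 = piano/hatchback/lemonade.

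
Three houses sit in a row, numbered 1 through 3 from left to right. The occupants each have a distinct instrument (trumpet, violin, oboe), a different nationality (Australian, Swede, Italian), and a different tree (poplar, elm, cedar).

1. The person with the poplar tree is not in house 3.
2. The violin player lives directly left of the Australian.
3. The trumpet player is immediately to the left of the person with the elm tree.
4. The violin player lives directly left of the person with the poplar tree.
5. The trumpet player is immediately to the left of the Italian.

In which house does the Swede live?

Clue 4: the violin player is in house 1.
From clue 4, the person with the poplar tree must be in house 2.
That leaves oboe as the instrument for house 3.
So house 1 gets Swede for nationality.
House 1 tree: only cedar fits.
The only tree still possible for house 3 is elm.
Clue 2 places the Australian in house 2.
By clue 5, the Italian is in house 3.
House 2 instrument: only trumpet fits.
So: house 1 = violin/Swede/cedar, house 2 = trumpet/Australian/poplar, house 3 = oboe/Italian/elm.

1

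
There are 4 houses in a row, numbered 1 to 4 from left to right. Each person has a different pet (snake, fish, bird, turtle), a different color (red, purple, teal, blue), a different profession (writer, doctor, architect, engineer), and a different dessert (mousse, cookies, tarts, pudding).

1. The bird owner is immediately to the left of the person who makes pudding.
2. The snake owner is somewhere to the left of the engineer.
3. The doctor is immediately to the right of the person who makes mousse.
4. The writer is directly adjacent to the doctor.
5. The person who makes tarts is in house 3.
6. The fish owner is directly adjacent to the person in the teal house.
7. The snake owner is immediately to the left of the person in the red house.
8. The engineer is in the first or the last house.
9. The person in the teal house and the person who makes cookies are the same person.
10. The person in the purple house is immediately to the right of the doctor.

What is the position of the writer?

2

From clue 5, the person who makes tarts must be in house 3.
From clue 8, the engineer must be in house 4.
House 4's pet must be turtle (nothing else left).
The bird owner is narrowed to house 1 or 3; consider each.
Placing it in house 1 leads to a contradiction, so it's in house 3.
Clue 1: the person who makes pudding is in house 4.
The fish owner is narrowed to house 1 or 2; consider each.
Placing it in house 1 leads to a contradiction, so it's in house 2.
From clue 6, the person in the teal house must be in house 1.
The person who makes cookies is in house 1 (clue 9).
So house 1 gets snake for pet.
The only dessert still possible for house 2 is mousse.
From clue 3, the doctor must be in house 3.
From clue 4, the writer must be in house 2.
Clue 7 places the person in the red house in house 2.
From clue 10, the person in the purple house must be in house 4.
That leaves blue as the color for house 3.
That leaves architect as the profession for house 1.
So: house 1 = snake/teal/architect/cookies, house 2 = fish/red/writer/mousse, house 3 = bird/blue/doctor/tarts, house 4 = turtle/purple/engineer/pudding.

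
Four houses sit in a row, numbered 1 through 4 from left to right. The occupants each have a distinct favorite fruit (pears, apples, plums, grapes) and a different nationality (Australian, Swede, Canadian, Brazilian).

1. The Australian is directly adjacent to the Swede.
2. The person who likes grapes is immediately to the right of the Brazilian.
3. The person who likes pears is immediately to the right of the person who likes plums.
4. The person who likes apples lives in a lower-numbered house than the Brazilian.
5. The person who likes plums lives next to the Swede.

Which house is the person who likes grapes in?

The person who likes apples is narrowed to house 1 or 2; consider each.
Placing it in house 2 leads to a contradiction, so it's in house 1.
So house 2 gets plums for favorite fruit.
The person who likes pears is in house 3 (clue 3).
So house 4 gets grapes for favorite fruit.
By clue 2, the Brazilian is in house 3.
Clue 1: the Australian is in house 2.
That leaves Swede as the nationality for house 1.
So house 4 gets Canadian for nationality.
So: house 1 = apples/Swede, house 2 = plums/Australian, house 3 = pears/Brazilian, house 4 = grapes/Canadian.

4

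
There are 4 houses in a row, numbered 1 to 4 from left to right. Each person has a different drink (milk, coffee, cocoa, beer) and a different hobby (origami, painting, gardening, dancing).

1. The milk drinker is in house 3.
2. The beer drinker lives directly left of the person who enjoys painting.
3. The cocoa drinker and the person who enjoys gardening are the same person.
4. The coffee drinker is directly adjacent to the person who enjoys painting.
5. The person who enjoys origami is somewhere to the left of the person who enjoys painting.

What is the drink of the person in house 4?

From clue 1, the milk drinker must be in house 3.
The beer drinker is narrowed to house 1 or 2; consider each.
Placing it in house 1 leads to a contradiction, so it's in house 2.
Clue 2: the person who enjoys painting is in house 3.
The only drink still possible for house 1 is cocoa.
So house 4 gets coffee for drink.
Clue 3: the person who enjoys gardening is in house 1.
So house 4 gets dancing for hobby.
That leaves origami as the hobby for house 2.
So: house 1 = cocoa/gardening, house 2 = beer/origami, house 3 = milk/painting, house 4 = coffee/dancing.

coffee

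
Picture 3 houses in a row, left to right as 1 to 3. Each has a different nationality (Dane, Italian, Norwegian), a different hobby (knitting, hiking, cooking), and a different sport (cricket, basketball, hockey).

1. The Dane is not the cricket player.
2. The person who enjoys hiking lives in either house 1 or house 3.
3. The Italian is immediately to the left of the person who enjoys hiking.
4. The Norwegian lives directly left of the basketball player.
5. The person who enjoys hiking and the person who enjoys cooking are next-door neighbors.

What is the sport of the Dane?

From clue 3, the Italian must be in house 2.
The person who enjoys hiking is in house 3 (clue 3).
From clue 5, the person who enjoys cooking must be in house 2.
House 1 nationality: only Norwegian fits.
The only nationality still possible for house 3 is Dane.
House 1 hobby: only knitting fits.
Clue 4: the basketball player is in house 2.
So house 3 gets hockey for sport.
The only sport still possible for house 1 is cricket.
So: house 1 = Norwegian/knitting/cricket, house 2 = Italian/cooking/basketball, house 3 = Dane/hiking/hockey.

hockey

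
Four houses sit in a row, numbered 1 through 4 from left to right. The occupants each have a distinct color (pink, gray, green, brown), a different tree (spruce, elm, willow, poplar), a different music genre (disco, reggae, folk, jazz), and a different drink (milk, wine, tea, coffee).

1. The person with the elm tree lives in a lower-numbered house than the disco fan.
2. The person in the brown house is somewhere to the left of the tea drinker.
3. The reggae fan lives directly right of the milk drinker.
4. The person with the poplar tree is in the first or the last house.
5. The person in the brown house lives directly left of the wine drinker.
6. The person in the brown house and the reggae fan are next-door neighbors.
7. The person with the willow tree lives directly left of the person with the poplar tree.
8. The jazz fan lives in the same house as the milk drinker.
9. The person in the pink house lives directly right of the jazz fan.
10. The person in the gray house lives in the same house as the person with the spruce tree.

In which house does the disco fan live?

Clue 7 places the person with the willow tree in house 3.
Clue 7 places the person with the poplar tree in house 4.
The person in the gray house is narrowed to house 1 or 2; consider each.
Placing it in house 2 leads to a contradiction, so it's in house 1.
Clue 10 places the person with the spruce tree in house 1.
House 2's tree must be elm (nothing else left).
The person in the brown house is narrowed to house 2 or 3; consider each.
Placing it in house 3 leads to a contradiction, so it's in house 2.
Clue 5 places the wine drinker in house 3.
The reggae fan is in house 3 (clue 6).
That leaves tea as the drink for house 4.
From clue 3, the milk drinker must be in house 2.
Clue 8 places the jazz fan in house 2.
Clue 9: the person in the pink house is in house 3.
The only color still possible for house 4 is green.
That leaves folk as the music genre for house 1.
The only music genre still possible for house 4 is disco.
The only drink still possible for house 1 is coffee.
So: house 1 = gray/spruce/folk/coffee, house 2 = brown/elm/jazz/milk, house 3 = pink/willow/reggae/wine, house 4 = green/poplar/disco/tea.

4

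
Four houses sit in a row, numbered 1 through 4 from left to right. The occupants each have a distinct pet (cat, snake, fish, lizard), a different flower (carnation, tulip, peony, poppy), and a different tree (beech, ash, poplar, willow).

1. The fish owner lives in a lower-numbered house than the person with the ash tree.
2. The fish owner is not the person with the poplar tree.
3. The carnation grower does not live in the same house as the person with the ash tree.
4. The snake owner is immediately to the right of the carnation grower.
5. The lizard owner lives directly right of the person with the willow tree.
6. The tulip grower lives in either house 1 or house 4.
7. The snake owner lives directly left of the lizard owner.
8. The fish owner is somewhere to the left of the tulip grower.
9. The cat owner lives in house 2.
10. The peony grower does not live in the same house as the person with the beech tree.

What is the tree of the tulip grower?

ash

The tulip grower is in house 4 (clue 8).
By clue 9, the cat owner is in house 2.
The only pet still possible for house 1 is fish.
That leaves snake as the pet for house 3.
That leaves lizard as the pet for house 4.
Clue 4 places the carnation grower in house 2.
Clue 5 places the person with the willow tree in house 3.
So house 1 gets beech for tree.
The person with the ash tree is in house 4 (clue 3).
By clue 10, the peony grower is in house 3.
The only flower still possible for house 1 is poppy.
So house 2 gets poplar for tree.
So: house 1 = fish/poppy/beech, house 2 = cat/carnation/poplar, house 3 = snake/peony/willow, house 4 = lizard/tulip/ash.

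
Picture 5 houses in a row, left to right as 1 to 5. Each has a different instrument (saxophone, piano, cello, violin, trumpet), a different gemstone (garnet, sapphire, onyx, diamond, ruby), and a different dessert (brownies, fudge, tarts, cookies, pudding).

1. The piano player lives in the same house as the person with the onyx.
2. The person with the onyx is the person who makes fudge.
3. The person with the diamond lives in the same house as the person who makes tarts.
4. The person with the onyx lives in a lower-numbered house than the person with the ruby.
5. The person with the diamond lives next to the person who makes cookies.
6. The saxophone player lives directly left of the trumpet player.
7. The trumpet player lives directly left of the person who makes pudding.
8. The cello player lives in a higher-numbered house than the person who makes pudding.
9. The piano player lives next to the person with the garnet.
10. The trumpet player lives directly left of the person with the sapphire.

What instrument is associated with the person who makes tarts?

The cello player is narrowed to house 4 or 5; consider each.
Placing it in house 4 leads to a contradiction, so it's in house 5.
The saxophone player is narrowed to house 1 or 2; consider each.
Placing it in house 1 leads to a contradiction, so it's in house 2.
The trumpet player is in house 3 (clue 6).
Clue 7: the person who makes pudding is in house 4.
The person with the sapphire is in house 4 (clue 10).
By clue 1, the piano player is in house 1.
From clue 1, the person with the onyx must be in house 1.
The person who makes fudge is in house 1 (clue 2).
The person with the garnet is in house 2 (clue 9).
House 4's instrument must be violin (nothing else left).
The only gemstone still possible for house 3 is diamond.
So house 5 gets ruby for gemstone.
The person who makes tarts is in house 3 (clue 3).
From clue 5, the person who makes cookies must be in house 2.
So house 5 gets brownies for dessert.
So: house 1 = piano/onyx/fudge, house 2 = saxophone/garnet/cookies, house 3 = trumpet/diamond/tarts, house 4 = violin/sapphire/pudding, house 5 = cello/ruby/brownies.

trumpet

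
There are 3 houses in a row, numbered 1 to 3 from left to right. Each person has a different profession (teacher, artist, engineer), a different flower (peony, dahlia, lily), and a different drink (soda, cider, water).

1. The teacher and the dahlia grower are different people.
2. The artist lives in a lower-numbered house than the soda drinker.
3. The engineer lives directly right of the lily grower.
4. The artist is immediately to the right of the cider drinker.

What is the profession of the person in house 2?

The artist is in house 2 (clue 4).
Clue 4: the cider drinker is in house 1.
That leaves teacher as the profession for house 1.
So house 3 gets engineer for profession.
From clue 2, the soda drinker must be in house 3.
From clue 3, the lily grower must be in house 2.
That leaves peony as the flower for house 1.
The only flower still possible for house 3 is dahlia.
The only drink still possible for house 2 is water.
So: house 1 = teacher/peony/cider, house 2 = artist/lily/water, house 3 = engineer/dahlia/soda.

artist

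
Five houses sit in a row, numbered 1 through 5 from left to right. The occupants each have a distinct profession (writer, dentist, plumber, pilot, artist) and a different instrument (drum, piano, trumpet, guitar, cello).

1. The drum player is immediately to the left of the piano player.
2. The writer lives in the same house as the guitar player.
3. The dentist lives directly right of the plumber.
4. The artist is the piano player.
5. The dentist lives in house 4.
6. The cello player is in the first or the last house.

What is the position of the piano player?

The dentist is in house 4 (clue 5).
From clue 3, the plumber must be in house 3.
That leaves trumpet as the instrument for house 3.
The only instrument still possible for house 4 is drum.
Clue 1: the piano player is in house 5.
The artist is in house 5 (clue 4).
House 1 instrument: only cello fits.
The only instrument still possible for house 2 is guitar.
From clue 2, the writer must be in house 2.
House 1's profession must be pilot (nothing else left).
So: house 1 = pilot/cello, house 2 = writer/guitar, house 3 = plumber/trumpet, house 4 = dentist/drum, house 5 = artist/piano.

5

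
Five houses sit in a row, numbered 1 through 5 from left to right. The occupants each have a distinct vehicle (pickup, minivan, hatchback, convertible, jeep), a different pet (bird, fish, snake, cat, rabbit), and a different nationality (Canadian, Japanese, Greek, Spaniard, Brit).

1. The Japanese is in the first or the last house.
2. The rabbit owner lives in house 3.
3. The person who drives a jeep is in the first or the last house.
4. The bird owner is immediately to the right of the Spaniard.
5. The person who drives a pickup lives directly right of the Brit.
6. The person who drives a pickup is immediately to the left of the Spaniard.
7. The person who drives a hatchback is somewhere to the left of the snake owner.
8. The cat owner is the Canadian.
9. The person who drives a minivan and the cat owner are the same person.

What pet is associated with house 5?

Clue 2: the rabbit owner is in house 3.
The person who drives a jeep is narrowed to house 1 or 5; consider each.
Placing it in house 1 leads to a contradiction, so it's in house 5.
The person who drives a pickup is narrowed to house 2 or 3; consider each.
Placing it in house 2 leads to a contradiction, so it's in house 3.
By clue 5, the Brit is in house 2.
By clue 6, the Spaniard is in house 4.
House 3 nationality: only Greek fits.
House 5 nationality: only Japanese fits.
By clue 4, the bird owner is in house 5.
From clue 8, the cat owner must be in house 1.
The person who drives a minivan is in house 1 (clue 9).
House 1's nationality must be Canadian (nothing else left).
Clue 7: the person who drives a hatchback is in house 2.
Clue 7: the snake owner is in house 4.
So house 4 gets convertible for vehicle.
That leaves fish as the pet for house 2.
So: house 1 = minivan/cat/Canadian, house 2 = hatchback/fish/Brit, house 3 = pickup/rabbit/Greek, house 4 = convertible/snake/Spaniard, house 5 = jeep/bird/Japanese.

bird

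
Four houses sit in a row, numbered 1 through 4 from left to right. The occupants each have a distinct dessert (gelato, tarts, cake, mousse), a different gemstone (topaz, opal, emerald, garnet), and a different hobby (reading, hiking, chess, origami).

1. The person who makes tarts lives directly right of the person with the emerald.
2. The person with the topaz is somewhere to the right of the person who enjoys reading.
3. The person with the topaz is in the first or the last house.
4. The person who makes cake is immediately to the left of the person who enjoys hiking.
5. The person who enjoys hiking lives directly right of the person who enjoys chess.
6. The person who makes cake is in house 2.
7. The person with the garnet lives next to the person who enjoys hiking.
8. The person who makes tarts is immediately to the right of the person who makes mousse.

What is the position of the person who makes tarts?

Clue 3: the person with the topaz is in house 4.
The person who makes cake is in house 2 (clue 6).
By clue 4, the person who enjoys hiking is in house 3.
Clue 5: the person who enjoys chess is in house 2.
Clue 7 places the person with the garnet in house 2.
Clue 8: the person who makes tarts is in house 4.
The person who makes mousse is in house 3 (clue 8).
That leaves gelato as the dessert for house 1.
That leaves opal as the gemstone for house 1.
The only gemstone still possible for house 3 is emerald.
House 4 hobby: only origami fits.
House 1's hobby must be reading (nothing else left).
So: house 1 = gelato/opal/reading, house 2 = cake/garnet/chess, house 3 = mousse/emerald/hiking, house 4 = tarts/topaz/origami.

4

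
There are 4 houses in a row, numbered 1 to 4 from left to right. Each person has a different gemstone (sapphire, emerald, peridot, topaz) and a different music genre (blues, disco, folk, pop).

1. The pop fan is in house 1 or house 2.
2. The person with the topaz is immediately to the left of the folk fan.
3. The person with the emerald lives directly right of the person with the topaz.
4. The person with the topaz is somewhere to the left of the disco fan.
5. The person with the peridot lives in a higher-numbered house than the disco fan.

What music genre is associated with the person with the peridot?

blues

House 4's music genre must be blues (nothing else left).
The only music genre still possible for house 1 is pop.
The person with the emerald is narrowed to house 2 or 3; consider each.
Placing it in house 3 leads to a contradiction, so it's in house 2.
From clue 3, the person with the topaz must be in house 1.
The folk fan is in house 2 (clue 2).
So house 3 gets disco for music genre.
The person with the peridot is in house 4 (clue 5).
So house 3 gets sapphire for gemstone.
So: house 1 = topaz/pop, house 2 = emerald/folk, house 3 = sapphire/disco, house 4 = peridot/blues.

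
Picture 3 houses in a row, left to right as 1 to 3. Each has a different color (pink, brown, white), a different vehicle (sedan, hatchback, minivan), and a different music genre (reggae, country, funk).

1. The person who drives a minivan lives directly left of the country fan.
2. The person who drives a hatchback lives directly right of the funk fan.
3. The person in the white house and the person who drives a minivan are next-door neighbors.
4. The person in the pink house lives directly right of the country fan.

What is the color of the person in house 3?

pink

Clue 4: the person in the pink house is in house 3.
The country fan is in house 2 (clue 4).
That leaves funk as the music genre for house 1.
The only music genre still possible for house 3 is reggae.
Clue 1: the person who drives a minivan is in house 1.
The person who drives a hatchback is in house 2 (clue 2).
From clue 3, the person in the white house must be in house 2.
That leaves brown as the color for house 1.
House 3 vehicle: only sedan fits.
So: house 1 = brown/minivan/funk, house 2 = white/hatchback/country, house 3 = pink/sedan/reggae.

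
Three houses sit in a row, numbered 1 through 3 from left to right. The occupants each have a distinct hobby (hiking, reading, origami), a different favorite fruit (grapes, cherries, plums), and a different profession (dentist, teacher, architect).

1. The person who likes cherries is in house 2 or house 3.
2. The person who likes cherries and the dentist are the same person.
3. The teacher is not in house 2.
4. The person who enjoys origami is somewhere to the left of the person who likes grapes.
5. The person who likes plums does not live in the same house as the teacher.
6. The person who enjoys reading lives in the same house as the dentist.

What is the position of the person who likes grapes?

The only favorite fruit still possible for house 1 is plums.
The teacher is in house 3 (clue 5).
House 1's profession must be architect (nothing else left).
That leaves dentist as the profession for house 2.
From clue 2, the person who likes cherries must be in house 2.
From clue 6, the person who enjoys reading must be in house 2.
The only hobby still possible for house 1 is origami.
So house 3 gets hiking for hobby.
House 3 favorite fruit: only grapes fits.
So: house 1 = origami/plums/architect, house 2 = reading/cherries/dentist, house 3 = hiking/grapes/teacher.

3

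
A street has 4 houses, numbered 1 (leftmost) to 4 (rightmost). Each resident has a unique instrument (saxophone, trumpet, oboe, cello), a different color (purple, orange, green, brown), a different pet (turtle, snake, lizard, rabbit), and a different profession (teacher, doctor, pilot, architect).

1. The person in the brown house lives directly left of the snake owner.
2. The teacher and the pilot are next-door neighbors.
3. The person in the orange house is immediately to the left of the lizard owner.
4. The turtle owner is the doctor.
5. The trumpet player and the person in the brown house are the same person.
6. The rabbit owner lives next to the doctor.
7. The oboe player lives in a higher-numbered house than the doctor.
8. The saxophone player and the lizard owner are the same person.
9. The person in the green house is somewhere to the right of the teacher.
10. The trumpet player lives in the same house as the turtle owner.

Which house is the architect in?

1

The oboe player is narrowed to house 2 or 3 or 4; consider each.
Placing it in house 2 and house 4 leads to a contradiction, so it's in house 3.
That leaves lizard as the pet for house 4.
From clue 3, the person in the orange house must be in house 3.
From clue 8, the saxophone player must be in house 4.
The cello player is narrowed to house 1 or 2; consider each.
Placing it in house 2 leads to a contradiction, so it's in house 1.
The only instrument still possible for house 2 is trumpet.
Clue 5 places the person in the brown house in house 2.
The turtle owner is in house 2 (clue 10).
So house 1 gets purple for color.
That leaves green as the color for house 4.
The only pet still possible for house 1 is rabbit.
That leaves snake as the pet for house 3.
From clue 4, the doctor must be in house 2.
The teacher is in house 3 (clue 2).
Clue 2: the pilot is in house 4.
House 1 profession: only architect fits.
So: house 1 = cello/purple/rabbit/architect, house 2 = trumpet/brown/turtle/doctor, house 3 = oboe/orange/snake/teacher, house 4 = saxophone/green/lizard/pilot.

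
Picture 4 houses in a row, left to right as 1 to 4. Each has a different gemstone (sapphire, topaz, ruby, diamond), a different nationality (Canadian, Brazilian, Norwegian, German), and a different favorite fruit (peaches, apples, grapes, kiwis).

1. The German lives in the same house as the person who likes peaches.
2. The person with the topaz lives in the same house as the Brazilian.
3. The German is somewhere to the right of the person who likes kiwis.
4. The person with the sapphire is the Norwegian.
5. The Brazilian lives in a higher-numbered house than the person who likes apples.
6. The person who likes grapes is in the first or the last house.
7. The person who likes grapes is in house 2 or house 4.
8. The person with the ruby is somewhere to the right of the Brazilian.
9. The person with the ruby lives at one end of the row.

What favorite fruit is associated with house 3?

peaches

From clue 7, the person who likes grapes must be in house 4.
By clue 9, the person with the ruby is in house 4.
House 4 nationality: only Canadian fits.
House 3's favorite fruit must be peaches (nothing else left).
By clue 1, the German is in house 3.
House 1 nationality: only Norwegian fits.
That leaves Brazilian as the nationality for house 2.
By clue 2, the person with the topaz is in house 2.
From clue 4, the person with the sapphire must be in house 1.
By clue 5, the person who likes apples is in house 1.
House 3 gemstone: only diamond fits.
So house 2 gets kiwis for favorite fruit.
So: house 1 = sapphire/Norwegian/apples, house 2 = topaz/Brazilian/kiwis, house 3 = diamond/German/peaches, house 4 = ruby/Canadian/grapes.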